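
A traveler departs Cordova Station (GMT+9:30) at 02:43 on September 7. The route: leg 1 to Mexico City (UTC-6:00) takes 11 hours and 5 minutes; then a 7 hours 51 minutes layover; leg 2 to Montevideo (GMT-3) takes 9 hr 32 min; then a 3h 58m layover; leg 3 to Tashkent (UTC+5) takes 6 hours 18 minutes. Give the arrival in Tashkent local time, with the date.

12:57 on Sep 8

Convert departure to UTC: 02:43 − 9:30 = 17:13 UTC on Sep 6.
Add 11 hours and 5 minutes leg 1 → 04:18 UTC (Sep 7).
Add 7 hours and 51 minutes layover in Mexico City → 12:09 UTC.
Add 9 hours 32 minutes leg 2 → 21:41 UTC.
Add 3 hours 58 minutes layover in Montevideo → 01:39 UTC (Sep 8).
Add 6 hours and 18 minutes leg 3 → 07:57 UTC.
Tashkent is UTC+5:00, so local arrival = 07:57 + 5:00 = 12:57 on Sep 8.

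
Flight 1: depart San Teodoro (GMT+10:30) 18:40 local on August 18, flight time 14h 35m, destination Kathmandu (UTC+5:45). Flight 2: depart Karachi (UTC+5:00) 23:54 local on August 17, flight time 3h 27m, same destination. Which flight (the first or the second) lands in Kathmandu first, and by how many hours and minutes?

Flight 1 in UTC: 18:40 − 10:30 = 08:10 on Aug 18.
+14 hours and 35 minutes → arrive 22:45 UTC on Aug 18.
Flight 2 in UTC: 23:54 − 5:00 = 18:54 on Aug 17.
+3 hours and 27 minutes → arrive 22:21 UTC on Aug 17.
Flight 2 lands earlier by 24 hours 24 minutes.

the second, by 24 hours 24 minutes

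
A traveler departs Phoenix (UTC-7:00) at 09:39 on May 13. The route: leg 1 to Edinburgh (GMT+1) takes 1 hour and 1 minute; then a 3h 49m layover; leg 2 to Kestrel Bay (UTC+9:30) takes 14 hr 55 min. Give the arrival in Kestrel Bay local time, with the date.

21:54 on May 14

Convert departure to UTC: 09:39 + 7:00 = 16:39 UTC on May 13.
Add 1 hour and 1 minute leg 1 → 17:40 UTC.
Add 3 hours and 49 minutes layover in Edinburgh → 21:29 UTC.
Add 14 hours 55 minutes leg 2 → 12:24 UTC (May 14).
Kestrel Bay is UTC+9:30, so local arrival = 12:24 + 9:30 = 21:54 on May 14.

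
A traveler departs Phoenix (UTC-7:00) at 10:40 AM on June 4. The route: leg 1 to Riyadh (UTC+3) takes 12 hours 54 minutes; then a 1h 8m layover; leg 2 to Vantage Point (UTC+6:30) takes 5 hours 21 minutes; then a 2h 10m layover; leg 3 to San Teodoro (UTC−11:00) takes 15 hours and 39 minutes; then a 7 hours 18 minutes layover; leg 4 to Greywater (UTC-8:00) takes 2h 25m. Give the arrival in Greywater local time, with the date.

8:35 AM on Jun 6

Convert departure to UTC: 10:40 AM + 7:00 = 5:40 PM UTC on Jun 4.
Add 12 hours 54 minutes leg 1 → 6:34 AM UTC (Jun 5).
Add 1 hour and 8 minutes layover in Riyadh → 7:42 AM UTC.
Add 5 hours and 21 minutes leg 2 → 1:03 PM UTC.
Add 2 hours and 10 minutes layover in Vantage Point → 3:13 PM UTC.
Add 15 hours and 39 minutes leg 3 → 6:52 AM UTC (Jun 6).
Add 7 hours 18 minutes layover in San Teodoro → 2:10 PM UTC.
Add 2 hours 25 minutes leg 4 → 4:35 PM UTC.
Greywater is UTC−8:00, so local arrival = 4:35 PM − 8:00 = 8:35 AM on Jun 6.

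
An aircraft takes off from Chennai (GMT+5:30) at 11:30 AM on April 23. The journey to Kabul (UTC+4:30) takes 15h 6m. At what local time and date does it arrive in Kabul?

1:36 AM on Apr 24

Convert departure to UTC: 11:30 AM − 5:30 = 6:00 AM UTC on Apr 23.
Add 15 hours and 6 minutes travel time → 9:06 PM UTC.
Kabul is UTC+4:30, so local arrival = 9:06 PM + 4:30 = 1:36 AM on Apr 24.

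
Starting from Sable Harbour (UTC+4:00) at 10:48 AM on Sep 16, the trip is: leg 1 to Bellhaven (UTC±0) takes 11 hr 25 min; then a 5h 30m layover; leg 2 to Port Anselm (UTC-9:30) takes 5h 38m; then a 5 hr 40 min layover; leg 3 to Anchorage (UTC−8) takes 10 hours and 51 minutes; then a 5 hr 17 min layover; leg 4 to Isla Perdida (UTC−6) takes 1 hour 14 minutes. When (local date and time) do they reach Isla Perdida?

Convert departure to UTC: 10:48 AM − 4:00 = 6:48 AM UTC on Sep 16.
Add 11 hours and 25 minutes leg 1 → 6:13 PM UTC.
Add 5 hours 30 minutes layover in Bellhaven → 11:43 PM UTC.
Add 5 hours 38 minutes leg 2 → 5:21 AM UTC (Sep 17).
Add 5 hours and 40 minutes layover in Port Anselm → 11:01 AM UTC.
Add 10 hours 51 minutes leg 3 → 9:52 PM UTC.
Add 5 hours and 17 minutes layover in Anchorage → 3:09 AM UTC (Sep 18).
Add 1 hour and 14 minutes leg 4 → 4:23 AM UTC.
Isla Perdida is UTC−6:00, so local arrival = 4:23 AM − 6:00 = 10:23 PM on Sep 17.

10:23 PM on Sep 17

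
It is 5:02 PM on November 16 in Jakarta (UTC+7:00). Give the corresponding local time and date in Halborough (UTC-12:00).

10:02 PM on November 15

Halborough is 19:00 behind Jakarta.
Shift by the zone difference: 5:02 PM − 19:00 = 10:02 PM on Nov 15 in Halborough.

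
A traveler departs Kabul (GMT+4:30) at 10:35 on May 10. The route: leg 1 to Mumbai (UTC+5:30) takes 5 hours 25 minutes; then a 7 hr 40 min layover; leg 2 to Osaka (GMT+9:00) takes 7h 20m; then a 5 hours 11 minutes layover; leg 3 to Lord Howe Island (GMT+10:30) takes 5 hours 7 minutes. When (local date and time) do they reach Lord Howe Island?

23:18 on May 11

Convert departure to UTC: 10:35 − 4:30 = 06:05 UTC on May 10.
Add 5 hours 25 minutes leg 1 → 11:30 UTC.
Add 7 hours and 40 minutes layover in Mumbai → 19:10 UTC.
Add 7 hours and 20 minutes leg 2 → 02:30 UTC (May 11).
Add 5 hours 11 minutes layover in Osaka → 07:41 UTC.
Add 5 hours 7 minutes leg 3 → 12:48 UTC.
Lord Howe Island is UTC+10:30, so local arrival = 12:48 + 10:30 = 23:18 on May 11.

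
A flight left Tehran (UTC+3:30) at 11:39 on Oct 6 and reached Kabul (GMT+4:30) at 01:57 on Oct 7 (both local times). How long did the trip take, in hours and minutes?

13 hours 18 minutes

Kabul is 1:00 ahead of Tehran.
Clock-face elapsed time (ignoring zones) is 14 hours 18 minutes.
Actual elapsed = 14 hours 18 minutes − 1:00 = 13 hours 18 minutes.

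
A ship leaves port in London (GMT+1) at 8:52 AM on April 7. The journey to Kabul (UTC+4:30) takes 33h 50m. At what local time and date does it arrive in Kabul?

10:12 PM on April 8

Convert departure to UTC: 8:52 AM − 1:00 = 7:52 AM UTC on Apr 7.
Add 33 hours 50 minutes travel time → 5:42 PM UTC (Apr 8).
Kabul is UTC+4:30, so local arrival = 5:42 PM + 4:30 = 10:12 PM on Apr 8.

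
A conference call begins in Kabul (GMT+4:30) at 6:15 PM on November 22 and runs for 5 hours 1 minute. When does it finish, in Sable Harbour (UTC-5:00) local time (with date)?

Convert start to UTC: 6:15 PM − 4:30 = 1:45 PM UTC on Nov 22.
Add 5 hours 1 minute duration → 6:46 PM UTC.
Sable Harbour is UTC−5:00, so local end time = 6:46 PM − 5:00 = 1:46 PM on Nov 22.

1:46 PM on Nov 22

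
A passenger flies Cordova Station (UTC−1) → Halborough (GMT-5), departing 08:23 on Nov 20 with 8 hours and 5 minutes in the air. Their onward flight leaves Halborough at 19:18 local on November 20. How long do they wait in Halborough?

Convert departure to UTC: 08:23 + 1:00 = 09:23 UTC on Nov 20.
Add 8 hours 5 minutes flight time → 17:28 UTC.
Halborough is UTC−5:00, so local arrival = 17:28 − 5:00 = 12:28 on Nov 20.
Layover = 19:18 − 12:28 = 6 hours 50 minutes.

6 hours 50 minutes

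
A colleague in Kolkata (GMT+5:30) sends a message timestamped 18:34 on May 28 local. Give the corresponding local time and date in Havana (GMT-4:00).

09:04 on May 28

In UTC: 18:34 − 5:30 = 13:04 on May 28.
Havana is UTC−4:00: 13:04 − 4:00 = 09:04 on May 28.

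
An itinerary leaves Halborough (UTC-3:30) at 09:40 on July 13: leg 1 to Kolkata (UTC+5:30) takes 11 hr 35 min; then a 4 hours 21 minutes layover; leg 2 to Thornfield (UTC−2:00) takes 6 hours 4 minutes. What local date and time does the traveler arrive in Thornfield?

Convert departure to UTC: 09:40 + 3:30 = 13:10 UTC on Jul 13.
Add 11 hours 35 minutes leg 1 → 00:45 UTC (Jul 14).
Add 4 hours and 21 minutes layover in Kolkata → 05:06 UTC.
Add 6 hours 4 minutes leg 2 → 11:10 UTC.
Thornfield is UTC−2:00, so local arrival = 11:10 − 2:00 = 09:10 on Jul 14.

09:10 on July 14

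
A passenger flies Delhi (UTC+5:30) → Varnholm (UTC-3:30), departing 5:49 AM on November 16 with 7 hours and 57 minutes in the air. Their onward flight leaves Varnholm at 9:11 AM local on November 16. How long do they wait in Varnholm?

Convert departure to UTC: 5:49 AM − 5:30 = 12:19 AM UTC on Nov 16.
Add 7 hours and 57 minutes flight time → 8:16 AM UTC.
Varnholm is UTC−3:30, so local arrival = 8:16 AM − 3:30 = 4:46 AM on Nov 16.
Layover = 9:11 AM − 4:46 AM = 4 hours 25 minutes.

4 hours 25 minutes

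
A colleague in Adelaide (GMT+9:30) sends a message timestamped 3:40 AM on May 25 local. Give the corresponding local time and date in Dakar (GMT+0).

6:10 PM on May 24

In UTC: 3:40 AM − 9:30 = 6:10 PM on May 24.
Dakar is UTC+0, so it is 6:10 PM on May 24.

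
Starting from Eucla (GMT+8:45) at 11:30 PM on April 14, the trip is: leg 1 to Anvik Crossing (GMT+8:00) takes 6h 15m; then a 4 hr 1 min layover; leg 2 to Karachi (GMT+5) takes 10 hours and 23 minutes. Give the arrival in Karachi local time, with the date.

Convert departure to UTC: 11:30 PM − 8:45 = 2:45 PM UTC on Apr 14.
Add 6 hours 15 minutes leg 1 → 9:00 PM UTC.
Add 4 hours 1 minute layover in Anvik Crossing → 1:01 AM UTC (Apr 15).
Add 10 hours 23 minutes leg 2 → 11:24 AM UTC.
Karachi is UTC+5:00, so local arrival = 11:24 AM + 5:00 = 4:24 PM on Apr 15.

4:24 PM on April 15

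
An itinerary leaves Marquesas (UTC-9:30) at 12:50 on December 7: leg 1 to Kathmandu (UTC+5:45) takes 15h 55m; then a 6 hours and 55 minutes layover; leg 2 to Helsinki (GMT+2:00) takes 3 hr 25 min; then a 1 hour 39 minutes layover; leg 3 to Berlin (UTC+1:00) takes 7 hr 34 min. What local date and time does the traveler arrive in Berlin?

10:48 on December 9

Convert departure to UTC: 12:50 + 9:30 = 22:20 UTC on Dec 7.
Add 15 hours 55 minutes leg 1 → 14:15 UTC (Dec 8).
Add 6 hours 55 minutes layover in Kathmandu → 21:10 UTC.
Add 3 hours 25 minutes leg 2 → 00:35 UTC (Dec 9).
Add 1 hour and 39 minutes layover in Helsinki → 02:14 UTC.
Add 7 hours 34 minutes leg 3 → 09:48 UTC.
Berlin is UTC+1:00, so local arrival = 09:48 + 1:00 = 10:48 on Dec 9.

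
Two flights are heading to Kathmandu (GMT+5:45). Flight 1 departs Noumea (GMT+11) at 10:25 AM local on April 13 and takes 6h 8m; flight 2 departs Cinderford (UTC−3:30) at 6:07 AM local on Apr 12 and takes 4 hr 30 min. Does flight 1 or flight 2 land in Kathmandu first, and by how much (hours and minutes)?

Flight 1 in UTC: 10:25 AM − 11:00 = 11:25 PM on Apr 12.
+6 hours 8 minutes → arrive 5:33 AM UTC on Apr 13.
Flight 2 in UTC: 6:07 AM + 3:30 = 9:37 AM on Apr 12.
+4 hours 30 minutes → arrive 2:07 PM UTC on Apr 12.
Flight 2 lands earlier by 15 hours 26 minutes.

the second, by 15 hours 26 minutes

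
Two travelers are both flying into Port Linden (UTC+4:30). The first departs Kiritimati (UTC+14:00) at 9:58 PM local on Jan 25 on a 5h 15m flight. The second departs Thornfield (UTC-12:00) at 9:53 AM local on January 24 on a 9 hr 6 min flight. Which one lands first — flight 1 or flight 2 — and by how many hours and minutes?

Flight 1 in UTC: 9:58 PM − 14:00 = 7:58 AM on Jan 25.
+5 hours and 15 minutes → arrive 1:13 PM UTC on Jan 25.
Flight 2 in UTC: 9:53 AM + 12:00 = 9:53 PM on Jan 24.
+9 hours and 6 minutes → arrive 6:59 AM UTC on Jan 25.
Flight 2 lands earlier by 6 hours 14 minutes.

the second, by 6 hours 14 minutes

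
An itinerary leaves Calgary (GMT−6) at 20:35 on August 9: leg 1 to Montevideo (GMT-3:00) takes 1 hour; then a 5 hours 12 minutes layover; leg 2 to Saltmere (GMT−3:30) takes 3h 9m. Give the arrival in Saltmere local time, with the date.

08:26 on August 10

Convert departure to UTC: 20:35 + 6:00 = 02:35 UTC on Aug 10.
Add 1 hour leg 1 → 03:35 UTC.
Add 5 hours and 12 minutes layover in Montevideo → 08:47 UTC.
Add 3 hours and 9 minutes leg 2 → 11:56 UTC.
Saltmere is UTC−3:30, so local arrival = 11:56 − 3:30 = 08:26 on Aug 10.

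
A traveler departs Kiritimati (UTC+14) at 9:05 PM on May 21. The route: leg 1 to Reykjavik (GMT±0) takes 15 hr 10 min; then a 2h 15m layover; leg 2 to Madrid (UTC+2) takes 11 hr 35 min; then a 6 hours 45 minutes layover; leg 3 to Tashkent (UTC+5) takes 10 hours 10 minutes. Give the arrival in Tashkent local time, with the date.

10:00 AM on May 23

Convert departure to UTC: 9:05 PM − 14:00 = 7:05 AM UTC on May 21.
Add 15 hours 10 minutes leg 1 → 10:15 PM UTC.
Add 2 hours and 15 minutes layover in Reykjavik → 12:30 AM UTC (May 22).
Add 11 hours 35 minutes leg 2 → 12:05 PM UTC.
Add 6 hours and 45 minutes layover in Madrid → 6:50 PM UTC.
Add 10 hours 10 minutes leg 3 → 5:00 AM UTC (May 23).
Tashkent is UTC+5:00, so local arrival = 5:00 AM + 5:00 = 10:00 AM on May 23.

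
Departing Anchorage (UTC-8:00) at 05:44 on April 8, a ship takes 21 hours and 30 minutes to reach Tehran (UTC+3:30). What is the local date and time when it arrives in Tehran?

Convert departure to UTC: 05:44 + 8:00 = 13:44 UTC on Apr 8.
Add 21 hours 30 minutes travel time → 11:14 UTC (Apr 9).
Tehran is UTC+3:30, so local arrival = 11:14 + 3:30 = 14:44 on Apr 9.

14:44 on Apr 9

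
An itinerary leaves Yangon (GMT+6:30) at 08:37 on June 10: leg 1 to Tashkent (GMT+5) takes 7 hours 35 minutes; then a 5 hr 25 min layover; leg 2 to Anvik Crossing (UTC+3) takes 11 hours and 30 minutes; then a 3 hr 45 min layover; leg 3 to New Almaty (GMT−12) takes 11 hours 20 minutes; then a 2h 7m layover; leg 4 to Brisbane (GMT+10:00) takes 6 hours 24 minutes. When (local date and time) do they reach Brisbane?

Convert departure to UTC: 08:37 − 6:30 = 02:07 UTC on Jun 10.
Add 7 hours 35 minutes leg 1 → 09:42 UTC.
Add 5 hours and 25 minutes layover in Tashkent → 15:07 UTC.
Add 11 hours and 30 minutes leg 2 → 02:37 UTC (Jun 11).
Add 3 hours 45 minutes layover in Anvik Crossing → 06:22 UTC.
Add 11 hours and 20 minutes leg 3 → 17:42 UTC.
Add 2 hours and 7 minutes layover in New Almaty → 19:49 UTC.
Add 6 hours 24 minutes leg 4 → 02:13 UTC (Jun 12).
Brisbane is UTC+10:00, so local arrival = 02:13 + 10:00 = 12:13 on Jun 12.

12:13 on Jun 12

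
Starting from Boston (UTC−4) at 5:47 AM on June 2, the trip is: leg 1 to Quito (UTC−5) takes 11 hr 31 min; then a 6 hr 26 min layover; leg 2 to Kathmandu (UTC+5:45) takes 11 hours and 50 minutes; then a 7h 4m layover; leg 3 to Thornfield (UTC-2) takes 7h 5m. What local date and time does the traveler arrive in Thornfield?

3:43 AM on Jun 4

Convert departure to UTC: 5:47 AM + 4:00 = 9:47 AM UTC on Jun 2.
Add 11 hours 31 minutes leg 1 → 9:18 PM UTC.
Add 6 hours and 26 minutes layover in Quito → 3:44 AM UTC (Jun 3).
Add 11 hours and 50 minutes leg 2 → 3:34 PM UTC.
Add 7 hours 4 minutes layover in Kathmandu → 10:38 PM UTC.
Add 7 hours and 5 minutes leg 3 → 5:43 AM UTC (Jun 4).
Thornfield is UTC−2:00, so local arrival = 5:43 AM − 2:00 = 3:43 AM on Jun 4.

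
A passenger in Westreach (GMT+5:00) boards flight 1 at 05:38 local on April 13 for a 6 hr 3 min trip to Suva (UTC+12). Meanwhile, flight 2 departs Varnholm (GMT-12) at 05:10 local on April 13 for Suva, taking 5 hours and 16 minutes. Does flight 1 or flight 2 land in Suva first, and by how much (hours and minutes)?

Flight 1 in UTC: 05:38 − 5:00 = 00:38 on Apr 13.
+6 hours 3 minutes → arrive 06:41 UTC on Apr 13.
Flight 2 in UTC: 05:10 + 12:00 = 17:10 on Apr 13.
+5 hours 16 minutes → arrive 22:26 UTC on Apr 13.
Flight 1 lands earlier by 15 hours 45 minutes.

the first, by 15 hours 45 minutes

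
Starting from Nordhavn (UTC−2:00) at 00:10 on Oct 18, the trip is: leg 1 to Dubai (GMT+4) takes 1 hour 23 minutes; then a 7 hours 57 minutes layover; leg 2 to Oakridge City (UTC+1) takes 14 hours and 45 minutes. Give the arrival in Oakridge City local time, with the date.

03:15 on Oct 19

Convert departure to UTC: 00:10 + 2:00 = 02:10 UTC on Oct 18.
Add 1 hour and 23 minutes leg 1 → 03:33 UTC.
Add 7 hours 57 minutes layover in Dubai → 11:30 UTC.
Add 14 hours and 45 minutes leg 2 → 02:15 UTC (Oct 19).
Oakridge City is UTC+1:00, so local arrival = 02:15 + 1:00 = 03:15 on Oct 19.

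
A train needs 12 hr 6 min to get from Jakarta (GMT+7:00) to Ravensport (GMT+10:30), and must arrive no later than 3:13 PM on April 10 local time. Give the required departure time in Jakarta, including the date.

11:37 PM on April 9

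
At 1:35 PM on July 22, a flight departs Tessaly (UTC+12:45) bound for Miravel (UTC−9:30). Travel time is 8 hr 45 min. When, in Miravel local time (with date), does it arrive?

12:05 AM on Jul 22

Convert departure to UTC: 1:35 PM − 12:45 = 12:50 AM UTC on Jul 22.
Add 8 hours and 45 minutes travel time → 9:35 AM UTC.
Miravel is UTC−9:30, so local arrival = 9:35 AM − 9:30 = 12:05 AM on Jul 22.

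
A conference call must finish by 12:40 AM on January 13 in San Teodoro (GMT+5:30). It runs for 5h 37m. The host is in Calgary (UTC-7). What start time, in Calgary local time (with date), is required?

6:33 AM on January 12

Target end time in UTC: 12:40 AM − 5:30 = 7:10 PM on Jan 12.
Subtract 5 hours 37 minutes → start 1:33 PM UTC on Jan 12.
Calgary is UTC−7:00: 1:33 PM − 7:00 = 6:33 AM on Jan 12.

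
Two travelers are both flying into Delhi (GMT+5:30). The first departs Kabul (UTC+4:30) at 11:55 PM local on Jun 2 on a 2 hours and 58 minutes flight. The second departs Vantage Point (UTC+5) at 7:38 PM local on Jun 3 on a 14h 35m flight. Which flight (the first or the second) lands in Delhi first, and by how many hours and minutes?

Flight 1 in UTC: 11:55 PM − 4:30 = 7:25 PM on Jun 2.
+2 hours 58 minutes → arrive 10:23 PM UTC on Jun 2.
Flight 2 in UTC: 7:38 PM − 5:00 = 2:38 PM on Jun 3.
+14 hours 35 minutes → arrive 5:13 AM UTC on Jun 4.
Flight 1 lands earlier by 30 hours 50 minutes.

the first, by 30 hours 50 minutes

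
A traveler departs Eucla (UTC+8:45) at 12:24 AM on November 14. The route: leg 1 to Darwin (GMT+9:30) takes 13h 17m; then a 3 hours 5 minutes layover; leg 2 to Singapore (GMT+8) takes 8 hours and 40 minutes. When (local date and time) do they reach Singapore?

12:41 AM on November 15

Convert departure to UTC: 12:24 AM − 8:45 = 3:39 PM UTC on Nov 13.
Add 13 hours and 17 minutes leg 1 → 4:56 AM UTC (Nov 14).
Add 3 hours and 5 minutes layover in Darwin → 8:01 AM UTC.
Add 8 hours 40 minutes leg 2 → 4:41 PM UTC.
Singapore is UTC+8:00, so local arrival = 4:41 PM + 8:00 = 12:41 AM on Nov 15.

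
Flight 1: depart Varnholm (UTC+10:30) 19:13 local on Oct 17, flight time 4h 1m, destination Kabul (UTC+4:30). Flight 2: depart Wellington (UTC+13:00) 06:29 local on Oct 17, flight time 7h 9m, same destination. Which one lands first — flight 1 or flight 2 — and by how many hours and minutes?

the second, by 12 hours 6 minutes

Flight 1 in UTC: 19:13 − 10:30 = 08:43 on Oct 17.
+4 hours and 1 minute → arrive 12:44 UTC on Oct 17.
Flight 2 in UTC: 06:29 − 13:00 = 17:29 on Oct 16.
+7 hours and 9 minutes → arrive 00:38 UTC on Oct 17.
Flight 2 lands earlier by 12 hours 6 minutes.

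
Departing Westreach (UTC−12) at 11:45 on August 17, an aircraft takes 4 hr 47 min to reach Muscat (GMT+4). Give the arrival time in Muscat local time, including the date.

Convert departure to UTC: 11:45 + 12:00 = 23:45 UTC on Aug 17.
Add 4 hours 47 minutes travel time → 04:32 UTC (Aug 18).
Muscat is UTC+4:00, so local arrival = 04:32 + 4:00 = 08:32 on Aug 18.

08:32 on August 18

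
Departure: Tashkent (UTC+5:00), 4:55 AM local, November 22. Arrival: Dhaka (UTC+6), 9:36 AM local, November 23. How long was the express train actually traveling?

Departure in UTC: 4:55 AM − 5:00 = 11:55 PM on Nov 21.
Arrival in UTC: 9:36 AM − 6:00 = 3:36 AM on Nov 23.
Elapsed = 3:36 AM − 11:55 PM (+2 days) = 27 hours 41 minutes.

27 hours 41 minutes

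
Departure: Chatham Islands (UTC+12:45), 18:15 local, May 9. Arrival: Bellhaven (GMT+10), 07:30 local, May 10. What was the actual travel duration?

Bellhaven is 2:45 behind Chatham Islands.
Clock-face elapsed time (ignoring zones) is 13 hours 15 minutes.
Actual elapsed = 13 hours 15 minutes + 2:45 = 16 hours.

16 hours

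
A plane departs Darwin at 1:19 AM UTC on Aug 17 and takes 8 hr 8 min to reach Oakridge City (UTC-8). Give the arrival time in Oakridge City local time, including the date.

1:27 AM on August 17

Departure is given in UTC: 1:19 AM on Aug 17.
Add 8 hours and 8 minutes → 9:27 AM UTC.
Oakridge City is UTC−8:00: 9:27 AM − 8:00 = 1:27 AM on Aug 17.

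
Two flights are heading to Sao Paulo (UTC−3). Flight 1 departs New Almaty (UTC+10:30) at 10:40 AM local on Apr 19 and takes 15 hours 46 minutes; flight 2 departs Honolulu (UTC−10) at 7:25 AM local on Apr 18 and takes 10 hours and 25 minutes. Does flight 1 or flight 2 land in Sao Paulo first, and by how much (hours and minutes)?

Flight 1 in UTC: 10:40 AM − 10:30 = 12:10 AM on Apr 19.
+15 hours and 46 minutes → arrive 3:56 PM UTC on Apr 19.
Flight 2 in UTC: 7:25 AM + 10:00 = 5:25 PM on Apr 18.
+10 hours 25 minutes → arrive 3:50 AM UTC on Apr 19.
Flight 2 lands earlier by 12 hours 6 minutes.

the second, by 12 hours 6 minutes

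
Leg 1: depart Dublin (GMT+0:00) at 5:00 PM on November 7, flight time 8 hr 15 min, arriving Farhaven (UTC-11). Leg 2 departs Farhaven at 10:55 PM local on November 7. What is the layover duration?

Dublin is at UTC+0, so departure is already 5:00 PM UTC on Nov 7.
Add 8 hours and 15 minutes flight time → 1:15 AM UTC (Nov 8).
Farhaven is UTC−11:00, so local arrival = 1:15 AM − 11:00 = 2:15 PM on Nov 7.
Layover = 10:55 PM − 2:15 PM = 8 hours 40 minutes.

8 hours 40 minutes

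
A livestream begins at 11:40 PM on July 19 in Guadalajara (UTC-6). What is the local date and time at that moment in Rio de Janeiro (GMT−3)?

In UTC: 11:40 PM + 6:00 = 5:40 AM on Jul 20.
Rio de Janeiro is UTC−3:00: 5:40 AM − 3:00 = 2:40 AM on Jul 20.

2:40 AM on July 20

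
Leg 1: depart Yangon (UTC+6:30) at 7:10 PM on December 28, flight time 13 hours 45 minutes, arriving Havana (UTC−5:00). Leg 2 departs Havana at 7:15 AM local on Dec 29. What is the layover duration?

Convert departure to UTC: 7:10 PM − 6:30 = 12:40 PM UTC on Dec 28.
Add 13 hours 45 minutes flight time → 2:25 AM UTC (Dec 29).
Havana is UTC−5:00, so local arrival = 2:25 AM − 5:00 = 9:25 PM on Dec 28.
Layover = 7:15 AM − 9:25 PM (+1 day) = 9 hours 50 minutes.

9 hours 50 minutes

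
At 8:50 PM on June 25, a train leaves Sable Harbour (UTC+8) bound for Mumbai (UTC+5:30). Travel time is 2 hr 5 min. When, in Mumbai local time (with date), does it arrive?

Convert departure to UTC: 8:50 PM − 8:00 = 12:50 PM UTC on Jun 25.
Add 2 hours 5 minutes travel time → 2:55 PM UTC.
Mumbai is UTC+5:30, so local arrival = 2:55 PM + 5:30 = 8:25 PM on Jun 25.

8:25 PM on Jun 25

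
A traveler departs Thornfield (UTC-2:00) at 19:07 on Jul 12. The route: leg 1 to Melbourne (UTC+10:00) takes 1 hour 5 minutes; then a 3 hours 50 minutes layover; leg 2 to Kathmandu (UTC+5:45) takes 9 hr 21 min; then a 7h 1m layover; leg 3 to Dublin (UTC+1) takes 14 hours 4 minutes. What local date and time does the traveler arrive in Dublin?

Convert departure to UTC: 19:07 + 2:00 = 21:07 UTC on Jul 12.
Add 1 hour and 5 minutes leg 1 → 22:12 UTC.
Add 3 hours and 50 minutes layover in Melbourne → 02:02 UTC (Jul 13).
Add 9 hours and 21 minutes leg 2 → 11:23 UTC.
Add 7 hours 1 minute layover in Kathmandu → 18:24 UTC.
Add 14 hours 4 minutes leg 3 → 08:28 UTC (Jul 14).
Dublin is UTC+1:00, so local arrival = 08:28 + 1:00 = 09:28 on Jul 14.

09:28 on July 14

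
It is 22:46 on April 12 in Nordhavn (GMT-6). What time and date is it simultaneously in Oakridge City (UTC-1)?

In UTC: 22:46 + 6:00 = 04:46 on Apr 13.
Oakridge City is UTC−1:00: 04:46 − 1:00 = 03:46 on Apr 13.

03:46 on April 13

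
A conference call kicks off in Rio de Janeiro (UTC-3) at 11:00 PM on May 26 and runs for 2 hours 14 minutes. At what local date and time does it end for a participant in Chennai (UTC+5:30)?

9:44 AM on May 27

Convert start to UTC: 11:00 PM + 3:00 = 2:00 AM UTC on May 27.
Add 2 hours 14 minutes duration → 4:14 AM UTC.
Chennai is UTC+5:30, so local end time = 4:14 AM + 5:30 = 9:44 AM on May 27.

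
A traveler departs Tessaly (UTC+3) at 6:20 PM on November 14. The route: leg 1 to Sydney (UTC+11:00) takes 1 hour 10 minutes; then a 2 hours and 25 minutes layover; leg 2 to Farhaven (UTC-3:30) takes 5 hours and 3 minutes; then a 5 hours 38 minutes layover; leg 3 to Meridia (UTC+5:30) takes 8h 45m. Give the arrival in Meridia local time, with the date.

Convert departure to UTC: 6:20 PM − 3:00 = 3:20 PM UTC on Nov 14.
Add 1 hour and 10 minutes leg 1 → 4:30 PM UTC.
Add 2 hours and 25 minutes layover in Sydney → 6:55 PM UTC.
Add 5 hours 3 minutes leg 2 → 11:58 PM UTC.
Add 5 hours 38 minutes layover in Farhaven → 5:36 AM UTC (Nov 15).
Add 8 hours 45 minutes leg 3 → 2:21 PM UTC.
Meridia is UTC+5:30, so local arrival = 2:21 PM + 5:30 = 7:51 PM on Nov 15.

7:51 PM on November 15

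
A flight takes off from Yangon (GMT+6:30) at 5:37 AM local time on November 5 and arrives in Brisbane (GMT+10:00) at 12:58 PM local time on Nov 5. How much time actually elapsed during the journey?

Departure in UTC: 5:37 AM − 6:30 = 11:07 PM on Nov 4.
Arrival in UTC: 12:58 PM − 10:00 = 2:58 AM on Nov 5.
Elapsed = 2:58 AM − 11:07 PM (+1 day) = 3 hours 51 minutes.

3 hours 51 minutes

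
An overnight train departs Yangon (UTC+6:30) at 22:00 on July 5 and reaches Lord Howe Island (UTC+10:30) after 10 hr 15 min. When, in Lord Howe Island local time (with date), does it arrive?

12:15 on July 6

Lord Howe Island is 4:00 ahead of Yangon.
After 10 hours and 15 minutes it is 08:15 (Jul 6) in Yangon.
Shift by the zone difference: 08:15 + 4:00 = 12:15 on Jul 6 in Lord Howe Island.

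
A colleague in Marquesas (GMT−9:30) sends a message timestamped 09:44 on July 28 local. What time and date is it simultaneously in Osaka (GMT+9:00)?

04:14 on Jul 29

Osaka is 18:30 ahead of Marquesas.
Shift by the zone difference: 09:44 + 18:30 = 04:14 on Jul 29 in Osaka.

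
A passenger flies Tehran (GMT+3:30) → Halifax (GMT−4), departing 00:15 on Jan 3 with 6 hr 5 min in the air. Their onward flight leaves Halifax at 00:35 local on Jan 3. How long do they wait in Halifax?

Convert departure to UTC: 00:15 − 3:30 = 20:45 UTC on Jan 2.
Add 6 hours 5 minutes flight time → 02:50 UTC (Jan 3).
Halifax is UTC−4:00, so local arrival = 02:50 − 4:00 = 22:50 on Jan 2.
Layover = 00:35 − 22:50 (+1 day) = 1 hour 45 minutes.

1 hour 45 minutes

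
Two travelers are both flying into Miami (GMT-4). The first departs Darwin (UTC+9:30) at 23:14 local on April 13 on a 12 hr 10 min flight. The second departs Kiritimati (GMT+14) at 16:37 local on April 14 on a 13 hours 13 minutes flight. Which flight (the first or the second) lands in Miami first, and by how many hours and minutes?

the first, by 13 hours 56 minutes

Flight 1 in UTC: 23:14 − 9:30 = 13:44 on Apr 13.
+12 hours 10 minutes → arrive 01:54 UTC on Apr 14.
Flight 2 in UTC: 16:37 − 14:00 = 02:37 on Apr 14.
+13 hours and 13 minutes → arrive 15:50 UTC on Apr 14.
Flight 1 lands earlier by 13 hours 56 minutes.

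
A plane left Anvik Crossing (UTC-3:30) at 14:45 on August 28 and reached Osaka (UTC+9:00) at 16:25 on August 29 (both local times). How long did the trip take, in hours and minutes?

13 hours 10 minutes

Osaka is 12:30 ahead of Anvik Crossing.
Clock-face elapsed time (ignoring zones) is 25 hours 40 minutes.
Actual elapsed = 25 hours 40 minutes − 12:30 = 13 hours 10 minutes.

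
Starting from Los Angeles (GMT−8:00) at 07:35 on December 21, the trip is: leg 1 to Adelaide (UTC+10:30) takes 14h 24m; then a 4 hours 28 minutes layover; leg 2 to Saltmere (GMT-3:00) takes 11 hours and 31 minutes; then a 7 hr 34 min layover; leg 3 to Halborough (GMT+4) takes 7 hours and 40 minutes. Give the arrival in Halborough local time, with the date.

Convert departure to UTC: 07:35 + 8:00 = 15:35 UTC on Dec 21.
Add 14 hours and 24 minutes leg 1 → 05:59 UTC (Dec 22).
Add 4 hours 28 minutes layover in Adelaide → 10:27 UTC.
Add 11 hours and 31 minutes leg 2 → 21:58 UTC.
Add 7 hours 34 minutes layover in Saltmere → 05:32 UTC (Dec 23).
Add 7 hours and 40 minutes leg 3 → 13:12 UTC.
Halborough is UTC+4:00, so local arrival = 13:12 + 4:00 = 17:12 on Dec 23.

17:12 on Dec 23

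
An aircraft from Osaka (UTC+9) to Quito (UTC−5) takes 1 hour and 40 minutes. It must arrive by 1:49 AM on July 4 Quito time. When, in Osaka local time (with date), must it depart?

2:09 PM on Jul 4

Target arrival in UTC: 1:49 AM + 5:00 = 6:49 AM on Jul 4.
Subtract 1 hour 40 minutes → departure 5:09 AM UTC on Jul 4.
Osaka is UTC+9:00: 5:09 AM + 9:00 = 2:09 PM on Jul 4.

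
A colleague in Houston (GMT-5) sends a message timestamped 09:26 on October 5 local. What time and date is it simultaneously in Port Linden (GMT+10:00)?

Port Linden is 15:00 ahead of Houston.
Shift by the zone difference: 09:26 + 15:00 = 00:26 on Oct 6 in Port Linden.

00:26 on October 6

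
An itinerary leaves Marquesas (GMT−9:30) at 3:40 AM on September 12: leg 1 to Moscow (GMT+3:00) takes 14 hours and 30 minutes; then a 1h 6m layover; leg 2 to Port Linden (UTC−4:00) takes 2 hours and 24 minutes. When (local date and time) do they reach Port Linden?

3:10 AM on September 13

Convert departure to UTC: 3:40 AM + 9:30 = 1:10 PM UTC on Sep 12.
Add 14 hours 30 minutes leg 1 → 3:40 AM UTC (Sep 13).
Add 1 hour and 6 minutes layover in Moscow → 4:46 AM UTC.
Add 2 hours 24 minutes leg 2 → 7:10 AM UTC.
Port Linden is UTC−4:00, so local arrival = 7:10 AM − 4:00 = 3:10 AM on Sep 13.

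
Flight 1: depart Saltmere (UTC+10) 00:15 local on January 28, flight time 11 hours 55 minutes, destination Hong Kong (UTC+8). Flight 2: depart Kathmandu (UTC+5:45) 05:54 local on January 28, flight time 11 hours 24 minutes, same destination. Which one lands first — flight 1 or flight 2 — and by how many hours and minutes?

Flight 1 in UTC: 00:15 − 10:00 = 14:15 on Jan 27.
+11 hours 55 minutes → arrive 02:10 UTC on Jan 28.
Flight 2 in UTC: 05:54 − 5:45 = 00:09 on Jan 28.
+11 hours and 24 minutes → arrive 11:33 UTC on Jan 28.
Flight 1 lands earlier by 9 hours 23 minutes.

the first, by 9 hours 23 minutes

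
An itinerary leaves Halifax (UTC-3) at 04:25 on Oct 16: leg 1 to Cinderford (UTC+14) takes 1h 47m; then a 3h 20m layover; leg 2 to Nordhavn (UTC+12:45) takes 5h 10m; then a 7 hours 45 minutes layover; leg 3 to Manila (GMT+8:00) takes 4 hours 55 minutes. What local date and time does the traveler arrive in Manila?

Convert departure to UTC: 04:25 + 3:00 = 07:25 UTC on Oct 16.
Add 1 hour and 47 minutes leg 1 → 09:12 UTC.
Add 3 hours and 20 minutes layover in Cinderford → 12:32 UTC.
Add 5 hours 10 minutes leg 2 → 17:42 UTC.
Add 7 hours 45 minutes layover in Nordhavn → 01:27 UTC (Oct 17).
Add 4 hours and 55 minutes leg 3 → 06:22 UTC.
Manila is UTC+8:00, so local arrival = 06:22 + 8:00 = 14:22 on Oct 17.

14:22 on October 17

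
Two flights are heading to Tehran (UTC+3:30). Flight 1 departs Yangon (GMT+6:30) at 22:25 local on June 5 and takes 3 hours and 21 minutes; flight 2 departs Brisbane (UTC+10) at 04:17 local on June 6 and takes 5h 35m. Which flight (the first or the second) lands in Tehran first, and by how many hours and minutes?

the first, by 4 hours 36 minutes

Flight 1 in UTC: 22:25 − 6:30 = 15:55 on Jun 5.
+3 hours 21 minutes → arrive 19:16 UTC on Jun 5.
Flight 2 in UTC: 04:17 − 10:00 = 18:17 on Jun 5.
+5 hours and 35 minutes → arrive 23:52 UTC on Jun 5.
Flight 1 lands earlier by 4 hours 36 minutes.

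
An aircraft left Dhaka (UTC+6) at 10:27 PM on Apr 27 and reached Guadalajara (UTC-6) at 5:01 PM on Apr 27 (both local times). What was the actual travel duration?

Departure in UTC: 10:27 PM − 6:00 = 4:27 PM on Apr 27.
Arrival in UTC: 5:01 PM + 6:00 = 11:01 PM on Apr 27.
Elapsed = 11:01 PM − 4:27 PM = 6 hours 34 minutes.

6 hours 34 minutes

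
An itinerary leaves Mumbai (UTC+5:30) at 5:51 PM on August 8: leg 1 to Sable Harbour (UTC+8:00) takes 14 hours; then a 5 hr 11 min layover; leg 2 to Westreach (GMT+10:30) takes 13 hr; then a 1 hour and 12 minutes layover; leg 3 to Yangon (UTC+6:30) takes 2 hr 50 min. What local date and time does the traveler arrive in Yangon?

Convert departure to UTC: 5:51 PM − 5:30 = 12:21 PM UTC on Aug 8.
Add 14 hours leg 1 → 2:21 AM UTC (Aug 9).
Add 5 hours 11 minutes layover in Sable Harbour → 7:32 AM UTC.
Add 13 hours leg 2 → 8:32 PM UTC.
Add 1 hour 12 minutes layover in Westreach → 9:44 PM UTC.
Add 2 hours 50 minutes leg 3 → 12:34 AM UTC (Aug 10).
Yangon is UTC+6:30, so local arrival = 12:34 AM + 6:30 = 7:04 AM on Aug 10.

7:04 AM on August 10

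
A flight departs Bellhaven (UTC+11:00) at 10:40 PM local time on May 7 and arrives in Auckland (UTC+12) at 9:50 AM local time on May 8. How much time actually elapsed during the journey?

10 hours 10 minutes

Auckland is 1:00 ahead of Bellhaven.
Clock-face elapsed time (ignoring zones) is 11 hours 10 minutes.
Actual elapsed = 11 hours 10 minutes − 1:00 = 10 hours 10 minutes.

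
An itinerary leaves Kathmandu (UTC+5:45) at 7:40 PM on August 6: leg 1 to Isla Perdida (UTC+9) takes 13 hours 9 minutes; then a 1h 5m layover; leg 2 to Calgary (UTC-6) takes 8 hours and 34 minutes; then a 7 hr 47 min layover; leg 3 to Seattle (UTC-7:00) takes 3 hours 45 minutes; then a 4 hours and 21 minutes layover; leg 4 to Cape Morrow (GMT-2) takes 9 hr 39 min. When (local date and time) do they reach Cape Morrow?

Convert departure to UTC: 7:40 PM − 5:45 = 1:55 PM UTC on Aug 6.
Add 13 hours and 9 minutes leg 1 → 3:04 AM UTC (Aug 7).
Add 1 hour and 5 minutes layover in Isla Perdida → 4:09 AM UTC.
Add 8 hours 34 minutes leg 2 → 12:43 PM UTC.
Add 7 hours and 47 minutes layover in Calgary → 8:30 PM UTC.
Add 3 hours and 45 minutes leg 3 → 12:15 AM UTC (Aug 8).
Add 4 hours and 21 minutes layover in Seattle → 4:36 AM UTC.
Add 9 hours and 39 minutes leg 4 → 2:15 PM UTC.
Cape Morrow is UTC−2:00, so local arrival = 2:15 PM − 2:00 = 12:15 PM on Aug 8.

12:15 PM on August 8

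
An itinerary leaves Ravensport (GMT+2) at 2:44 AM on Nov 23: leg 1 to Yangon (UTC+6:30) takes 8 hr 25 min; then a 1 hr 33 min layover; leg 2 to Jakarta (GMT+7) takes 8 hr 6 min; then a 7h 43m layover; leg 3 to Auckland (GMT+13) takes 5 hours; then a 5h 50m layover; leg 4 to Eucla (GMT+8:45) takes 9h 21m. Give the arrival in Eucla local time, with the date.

7:27 AM on November 25

Convert departure to UTC: 2:44 AM − 2:00 = 12:44 AM UTC on Nov 23.
Add 8 hours 25 minutes leg 1 → 9:09 AM UTC.
Add 1 hour and 33 minutes layover in Yangon → 10:42 AM UTC.
Add 8 hours 6 minutes leg 2 → 6:48 PM UTC.
Add 7 hours and 43 minutes layover in Jakarta → 2:31 AM UTC (Nov 24).
Add 5 hours leg 3 → 7:31 AM UTC.
Add 5 hours and 50 minutes layover in Auckland → 1:21 PM UTC.
Add 9 hours 21 minutes leg 4 → 10:42 PM UTC.
Eucla is UTC+8:45, so local arrival = 10:42 PM + 8:45 = 7:27 AM on Nov 25.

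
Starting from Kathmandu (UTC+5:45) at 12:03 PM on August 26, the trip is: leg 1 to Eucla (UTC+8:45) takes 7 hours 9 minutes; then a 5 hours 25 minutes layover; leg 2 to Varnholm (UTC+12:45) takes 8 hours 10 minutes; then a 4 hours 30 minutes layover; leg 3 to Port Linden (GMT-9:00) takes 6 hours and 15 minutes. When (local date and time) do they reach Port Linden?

4:47 AM on August 27

Convert departure to UTC: 12:03 PM − 5:45 = 6:18 AM UTC on Aug 26.
Add 7 hours and 9 minutes leg 1 → 1:27 PM UTC.
Add 5 hours and 25 minutes layover in Eucla → 6:52 PM UTC.
Add 8 hours and 10 minutes leg 2 → 3:02 AM UTC (Aug 27).
Add 4 hours and 30 minutes layover in Varnholm → 7:32 AM UTC.
Add 6 hours and 15 minutes leg 3 → 1:47 PM UTC.
Port Linden is UTC−9:00, so local arrival = 1:47 PM − 9:00 = 4:47 AM on Aug 27.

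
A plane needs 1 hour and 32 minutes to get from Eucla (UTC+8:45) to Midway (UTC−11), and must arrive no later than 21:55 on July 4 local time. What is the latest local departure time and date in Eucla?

16:08 on July 5

Target arrival in UTC: 21:55 + 11:00 = 08:55 on Jul 5.
Subtract 1 hour 32 minutes → departure 07:23 UTC on Jul 5.
Eucla is UTC+8:45: 07:23 + 8:45 = 16:08 on Jul 5.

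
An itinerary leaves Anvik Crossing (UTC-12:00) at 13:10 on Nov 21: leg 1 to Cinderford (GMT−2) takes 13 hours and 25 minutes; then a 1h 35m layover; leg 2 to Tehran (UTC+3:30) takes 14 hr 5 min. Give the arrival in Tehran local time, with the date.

Convert departure to UTC: 13:10 + 12:00 = 01:10 UTC on Nov 22.
Add 13 hours 25 minutes leg 1 → 14:35 UTC.
Add 1 hour 35 minutes layover in Cinderford → 16:10 UTC.
Add 14 hours 5 minutes leg 2 → 06:15 UTC (Nov 23).
Tehran is UTC+3:30, so local arrival = 06:15 + 3:30 = 09:45 on Nov 23.

09:45 on November 23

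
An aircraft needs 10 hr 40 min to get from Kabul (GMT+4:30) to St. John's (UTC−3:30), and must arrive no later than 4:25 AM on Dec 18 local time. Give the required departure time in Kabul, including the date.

Target arrival in UTC: 4:25 AM + 3:30 = 7:55 AM on Dec 18.
Subtract 10 hours and 40 minutes → departure 9:15 PM UTC on Dec 17.
Kabul is UTC+4:30: 9:15 PM + 4:30 = 1:45 AM on Dec 18.

1:45 AM on December 18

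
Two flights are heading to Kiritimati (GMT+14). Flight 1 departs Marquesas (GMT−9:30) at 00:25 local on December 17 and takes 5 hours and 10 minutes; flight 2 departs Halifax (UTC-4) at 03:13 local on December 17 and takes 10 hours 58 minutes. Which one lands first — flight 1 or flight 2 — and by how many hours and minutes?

Flight 1 in UTC: 00:25 + 9:30 = 09:55 on Dec 17.
+5 hours and 10 minutes → arrive 15:05 UTC on Dec 17.
Flight 2 in UTC: 03:13 + 4:00 = 07:13 on Dec 17.
+10 hours 58 minutes → arrive 18:11 UTC on Dec 17.
Flight 1 lands earlier by 3 hours 6 minutes.

the first, by 3 hours 6 minutes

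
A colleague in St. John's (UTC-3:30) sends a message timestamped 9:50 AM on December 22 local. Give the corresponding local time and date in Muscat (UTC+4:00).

In UTC: 9:50 AM + 3:30 = 1:20 PM on Dec 22.
Muscat is UTC+4:00: 1:20 PM + 4:00 = 5:20 PM on Dec 22.

5:20 PM on December 22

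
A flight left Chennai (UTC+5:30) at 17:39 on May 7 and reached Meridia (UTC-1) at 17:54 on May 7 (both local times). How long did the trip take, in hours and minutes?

6 hours 45 minutes

Departure in UTC: 17:39 − 5:30 = 12:09 on May 7.
Arrival in UTC: 17:54 + 1:00 = 18:54 on May 7.
Elapsed = 18:54 − 12:09 = 6 hours 45 minutes.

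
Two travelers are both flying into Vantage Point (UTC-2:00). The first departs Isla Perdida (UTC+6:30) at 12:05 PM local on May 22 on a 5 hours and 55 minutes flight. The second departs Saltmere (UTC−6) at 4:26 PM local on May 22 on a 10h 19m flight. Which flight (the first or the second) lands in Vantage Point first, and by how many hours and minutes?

Flight 1 in UTC: 12:05 PM − 6:30 = 5:35 AM on May 22.
+5 hours 55 minutes → arrive 11:30 AM UTC on May 22.
Flight 2 in UTC: 4:26 PM + 6:00 = 10:26 PM on May 22.
+10 hours 19 minutes → arrive 8:45 AM UTC on May 23.
Flight 1 lands earlier by 21 hours 15 minutes.

the first, by 21 hours 15 minutes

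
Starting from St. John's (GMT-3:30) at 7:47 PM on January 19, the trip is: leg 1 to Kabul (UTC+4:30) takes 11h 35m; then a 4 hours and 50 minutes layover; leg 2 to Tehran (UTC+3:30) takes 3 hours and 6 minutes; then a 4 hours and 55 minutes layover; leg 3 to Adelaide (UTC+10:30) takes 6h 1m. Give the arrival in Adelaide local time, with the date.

4:14 PM on Jan 21

Convert departure to UTC: 7:47 PM + 3:30 = 11:17 PM UTC on Jan 19.
Add 11 hours and 35 minutes leg 1 → 10:52 AM UTC (Jan 20).
Add 4 hours 50 minutes layover in Kabul → 3:42 PM UTC.
Add 3 hours 6 minutes leg 2 → 6:48 PM UTC.
Add 4 hours 55 minutes layover in Tehran → 11:43 PM UTC.
Add 6 hours and 1 minute leg 3 → 5:44 AM UTC (Jan 21).
Adelaide is UTC+10:30, so local arrival = 5:44 AM + 10:30 = 4:14 PM on Jan 21.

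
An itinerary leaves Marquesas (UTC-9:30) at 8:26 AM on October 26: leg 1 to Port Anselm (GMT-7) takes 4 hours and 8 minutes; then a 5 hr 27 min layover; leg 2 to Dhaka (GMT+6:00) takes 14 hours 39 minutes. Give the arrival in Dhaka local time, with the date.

12:10 AM on October 28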